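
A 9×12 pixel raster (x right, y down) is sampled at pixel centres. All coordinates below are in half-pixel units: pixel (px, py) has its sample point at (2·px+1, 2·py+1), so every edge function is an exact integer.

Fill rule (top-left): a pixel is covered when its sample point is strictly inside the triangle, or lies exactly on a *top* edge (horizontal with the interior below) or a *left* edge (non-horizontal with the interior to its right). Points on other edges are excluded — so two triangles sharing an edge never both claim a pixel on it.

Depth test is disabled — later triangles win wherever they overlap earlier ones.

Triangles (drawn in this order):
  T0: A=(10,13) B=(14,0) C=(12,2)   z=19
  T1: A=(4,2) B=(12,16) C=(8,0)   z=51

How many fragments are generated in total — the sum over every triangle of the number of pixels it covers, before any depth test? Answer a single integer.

T0:
  2·area = 18  (B↔C swapped to make it positive)
  edge (10, 13)→(12, 2): d=(2,-11) top-left  bias=+0
  edge (12, 2)→(14, 0): d=(2,-2) top-left  bias=+0
  edge (14, 0)→(10, 13): d=(-4,13) right/bottom  bias=-1
    (6,0)@(13, 1): e=[9,0,9] → █  [on edge]
    (7,0)@(15, 1): e=[31,4,-17] → ·
    (5,1)@(11, 3): e=[-9,0,27] → ·  [on edge]
    (6,1)@(13, 3): e=[13,4,1] → █
    (7,1)@(15, 3): e=[35,8,-25] → ·
    (4,2)@(9, 5): e=[-27,0,45] → ·  [on edge]
    (6,2)@(13, 5): e=[17,8,-7] → ·
    (3,3)@(7, 7): e=[-45,0,63] → ·  [on edge]
    (2,4)@(5, 9): e=[-63,0,81] → ·  [on edge]
    (5,4)@(11, 9): e=[3,12,3] → █
    (6,4)@(13, 9): e=[25,16,-23] → ·
    (1,5)@(3, 11): e=[-81,0,99] → ·  [on edge]
    (0,6)@(1, 13): e=[-99,0,117] → ·  [on edge]
  covered (3 px):
    · · · · · · █ · ·
    · · · · · · █ · ·
    · · · · · · · · ·
    · · · · · · · · ·
    · · · · · █ · · ·
    · · · · · · · · ·
    · · · · · · · · ·
    · · · · · · · · ·
    · · · · · · · · ·
    · · · · · · · · ·
    · · · · · · · · ·
    · · · · · · · · ·
T1:
  2·area = 72  (B↔C swapped to make it positive)
  edge (4, 2)→(8, 0): d=(4,-2) top-left  bias=+0
  edge (8, 0)→(12, 16): d=(4,16) right/bottom  bias=-1
  edge (12, 16)→(4, 2): d=(-8,-14) top-left  bias=+0
    (3,0)@(7, 1): e=[2,20,50] → █
    (4,0)@(9, 1): e=[6,-12,78] → ·
    (2,1)@(5, 3): e=[6,60,6] → █
    (4,1)@(9, 3): e=[14,-4,62] → ·
    (2,2)@(5, 5): e=[14,68,-10] → ·
    (3,2)@(7, 5): e=[18,36,18] → █
    (4,2)@(9, 5): e=[22,4,46] → █
    (5,2)@(11, 5): e=[26,-28,74] → ·
    (3,3)@(7, 7): e=[26,44,2] → █
    (5,3)@(11, 7): e=[34,-20,58] → ·
    (3,4)@(7, 9): e=[34,52,-14] → ·
    (4,4)@(9, 9): e=[38,20,14] → █
  covered (9 px):
    · · · █ · · · · ·
    · · █ █ · · · · ·
    · · · █ █ · · · ·
    · · · █ █ · · · ·
    · · · · █ · · · ·
    · · · · · · · · ·
    · · · · · █ · · ·
    · · · · · · · · ·
    · · · · · · · · ·
    · · · · · · · · ·
    · · · · · · · · ·
    · · · · · · · · ·

Final: 12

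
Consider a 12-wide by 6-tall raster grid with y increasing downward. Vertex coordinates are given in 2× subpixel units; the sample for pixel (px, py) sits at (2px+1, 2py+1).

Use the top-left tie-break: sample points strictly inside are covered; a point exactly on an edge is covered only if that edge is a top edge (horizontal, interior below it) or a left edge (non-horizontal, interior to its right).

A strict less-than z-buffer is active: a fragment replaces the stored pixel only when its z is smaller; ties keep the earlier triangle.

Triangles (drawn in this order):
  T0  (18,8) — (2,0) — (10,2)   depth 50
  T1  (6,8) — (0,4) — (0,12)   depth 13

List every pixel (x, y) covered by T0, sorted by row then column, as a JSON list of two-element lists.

T0:
  2·area = 32
  edge (18, 8)→(2, 0): d=(-16,-8) top-left  bias=+0
  edge (2, 0)→(10, 2): d=(8,2) right/bottom  bias=-1
  edge (10, 2)→(18, 8): d=(8,6) right/bottom  bias=-1
    (2,0)@(5, 1): e=[8,2,22] → #
    (3,0)@(7, 1): e=[24,-2,10] → ·
    (2,1)@(5, 3): e=[-24,18,38] → ·
    (4,1)@(9, 3): e=[8,10,14] → #
    (5,1)@(11, 3): e=[24,6,2] → #
    (6,1)@(13, 3): e=[40,2,-10] → ·
    (4,2)@(9, 5): e=[-24,26,30] → ·
    (5,2)@(11, 5): e=[-8,22,18] → ·
    (6,2)@(13, 5): e=[8,18,6] → #
    (7,2)@(15, 5): e=[24,14,-6] → ·
    (6,3)@(13, 7): e=[-24,34,22] → ·
  covered (4 px):
    · · # · · · · · · · · ·
    · · · · # # · · · · · ·
    · · · · · · # · · · · ·
    · · · · · · · · · · · ·
    · · · · · · · · · · · ·
    · · · · · · · · · · · ·
T1:
  2·area = 48  (B↔C swapped to make it positive)
  edge (6, 8)→(0, 12): d=(-6,4) right/bottom  bias=-1
  edge (0, 12)→(0, 4): d=(0,-8) top-left  bias=+0
  edge (0, 4)→(6, 8): d=(6,4) right/bottom  bias=-1
    (0,2)@(1, 5): e=[38,8,2] → #
    (1,2)@(3, 5): e=[30,24,-6] → ·
    (0,3)@(1, 7): e=[26,8,14] → #
    (1,3)@(3, 7): e=[18,24,6] → #
    (2,3)@(5, 7): e=[10,40,-2] → ·
    (0,4)@(1, 9): e=[14,8,26] → #
    (2,4)@(5, 9): e=[-2,40,10] → ·
    (0,5)@(1, 11): e=[2,8,38] → #
    (1,5)@(3, 11): e=[-6,24,30] → ·
  covered (6 px):
    · · · · · · · · · · · ·
    · · · · · · · · · · · ·
    # · · · · · · · · · · ·
    # # · · · · · · · · · ·
    # # · · · · · · · · · ·
    # · · · · · · · · · · ·

Answer: [[2,0],[4,1],[5,1],[6,2]]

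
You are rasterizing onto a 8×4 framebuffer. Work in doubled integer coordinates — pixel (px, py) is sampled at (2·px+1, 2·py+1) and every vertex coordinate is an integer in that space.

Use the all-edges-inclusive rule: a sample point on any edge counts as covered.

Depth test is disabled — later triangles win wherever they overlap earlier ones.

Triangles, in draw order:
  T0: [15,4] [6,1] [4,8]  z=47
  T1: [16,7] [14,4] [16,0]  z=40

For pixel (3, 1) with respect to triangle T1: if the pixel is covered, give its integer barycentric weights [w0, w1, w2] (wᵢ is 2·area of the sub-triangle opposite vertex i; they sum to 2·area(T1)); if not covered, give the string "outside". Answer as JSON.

T0:
  2·area = 69  (B↔C swapped to make it positive)
  edge (15, 4)→(4, 8): d=(-11,4) inclusive
  edge (4, 8)→(6, 1): d=(2,-7) inclusive
  edge (6, 1)→(15, 4): d=(9,3) inclusive
    (3,1)@(7, 3): e=[43,11,15] → #
    (4,1)@(9, 3): e=[35,25,9] → #
    (5,1)@(11, 3): e=[27,39,3] → #
    (6,1)@(13, 3): e=[19,53,-3] → ·
    (2,2)@(5, 5): e=[29,1,39] → #
    (6,2)@(13, 5): e=[-3,57,15] → ·
    (2,3)@(5, 7): e=[7,5,57] → #
    (3,3)@(7, 7): e=[-1,19,51] → ·
    (4,3)@(9, 7): e=[-9,33,45] → ·
    (5,3)@(11, 7): e=[-17,47,39] → ·
  covered (8 px):
    · · · · · · · ·
    · · · # # # · ·
    · · # # # # · ·
    · · # · · · · ·
T1:
  2·area = 14
  edge (16, 7)→(14, 4): d=(-2,-3) inclusive
  edge (14, 4)→(16, 0): d=(2,-4) inclusive
  edge (16, 0)→(16, 7): d=(0,7) inclusive
    (7,1)@(15, 3): e=[5,2,7] → #
    (7,2)@(15, 5): e=[1,6,7] → #
    (7,3)@(15, 7): e=[-3,10,7] → ·
  covered (2 px):
    · · · · · · · ·
    · · · · · · · #
    · · · · · · · #
    · · · · · · · ·

Result: "outside"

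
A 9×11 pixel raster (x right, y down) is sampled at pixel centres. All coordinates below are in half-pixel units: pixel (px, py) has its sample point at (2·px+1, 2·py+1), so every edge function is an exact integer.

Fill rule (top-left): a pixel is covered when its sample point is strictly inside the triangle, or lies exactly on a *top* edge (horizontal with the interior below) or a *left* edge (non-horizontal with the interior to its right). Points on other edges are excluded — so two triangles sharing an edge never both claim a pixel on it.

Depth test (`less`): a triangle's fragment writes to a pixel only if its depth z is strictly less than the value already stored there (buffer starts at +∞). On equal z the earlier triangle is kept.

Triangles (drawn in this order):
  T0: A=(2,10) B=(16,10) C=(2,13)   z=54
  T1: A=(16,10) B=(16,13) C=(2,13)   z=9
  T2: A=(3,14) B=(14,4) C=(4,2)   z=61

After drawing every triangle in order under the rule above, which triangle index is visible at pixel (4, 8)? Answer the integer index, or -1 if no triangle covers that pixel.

T0:
  2·area = 42
  edge (2, 10)→(16, 10): d=(14,0) top-left  bias=+0
  edge (16, 10)→(2, 13): d=(-14,3) right/bottom  bias=-1
  edge (2, 13)→(2, 10): d=(0,-3) top-left  bias=+0
    (1,5)@(3, 11): e=[14,25,3] → █
    (2,5)@(5, 11): e=[14,19,9] → █
    (3,5)@(7, 11): e=[14,13,15] → █
    (4,5)@(9, 11): e=[14,7,21] → █
    (5,5)@(11, 11): e=[14,1,27] → █
    (6,5)@(13, 11): e=[14,-5,33] → ·
    (1,6)@(3, 13): e=[42,-3,3] → ·
    (2,6)@(5, 13): e=[42,-9,9] → ·
    (3,6)@(7, 13): e=[42,-15,15] → ·
    (4,6)@(9, 13): e=[42,-21,21] → ·
    (5,6)@(11, 13): e=[42,-27,27] → ·
  covered (5 px):
    · · · · · · · · ·
    · · · · · · · · ·
    · · · · · · · · ·
    · · · · · · · · ·
    · · · · · · · · ·
    · █ █ █ █ █ · · ·
    · · · · · · · · ·
    · · · · · · · · ·
    · · · · · · · · ·
    · · · · · · · · ·
    · · · · · · · · ·
T1:
  2·area = 42
  edge (16, 10)→(16, 13): d=(0,3) right/bottom  bias=-1
  edge (16, 13)→(2, 13): d=(-14,0) right/bottom  bias=-1
  edge (2, 13)→(16, 10): d=(14,-3) top-left  bias=+0
    (6,5)@(13, 11): e=[9,28,5] → █
    (7,5)@(15, 11): e=[3,28,11] → █
    (8,5)@(17, 11): e=[-3,28,17] → ·
    (0,6)@(1, 13): e=[45,0,-3] → ·  [on edge]
    (1,6)@(3, 13): e=[39,0,3] → ·  [on edge]
    (2,6)@(5, 13): e=[33,0,9] → ·  [on edge]
    (3,6)@(7, 13): e=[27,0,15] → ·  [on edge]
    (4,6)@(9, 13): e=[21,0,21] → ·  [on edge]
    (5,6)@(11, 13): e=[15,0,27] → ·  [on edge]
    (6,6)@(13, 13): e=[9,0,33] → ·  [on edge]
    (7,6)@(15, 13): e=[3,0,39] → ·  [on edge]
    (8,6)@(17, 13): e=[-3,0,45] → ·  [on edge]
  covered (2 px):
    · · · · · · · · ·
    · · · · · · · · ·
    · · · · · · · · ·
    · · · · · · · · ·
    · · · · · · · · ·
    · · · · · · █ █ ·
    · · · · · · · · ·
    · · · · · · · · ·
    · · · · · · · · ·
    · · · · · · · · ·
    · · · · · · · · ·
T2:
  2·area = 122  (B↔C swapped to make it positive)
  edge (3, 14)→(4, 2): d=(1,-12) top-left  bias=+0
  edge (4, 2)→(14, 4): d=(10,2) right/bottom  bias=-1
  edge (14, 4)→(3, 14): d=(-11,10) right/bottom  bias=-1
    (2,1)@(5, 3): e=[13,8,101] → █
    (3,1)@(7, 3): e=[37,4,81] → █
    (4,1)@(9, 3): e=[61,0,61] → ·  [on edge]
    (2,2)@(5, 5): e=[15,28,79] → █
    (4,2)@(9, 5): e=[63,20,39] → █
    (5,2)@(11, 5): e=[87,16,19] → █
    (6,2)@(13, 5): e=[111,12,-1] → ·
    (2,3)@(5, 7): e=[17,48,57] → █
    (5,3)@(11, 7): e=[89,36,-3] → ·
    (2,4)@(5, 9): e=[19,68,35] → █
    (4,4)@(9, 9): e=[67,60,-5] → ·
    (2,5)@(5, 11): e=[21,88,13] → █
  covered (12 px):
    · · · · · · · · ·
    · · █ █ · · · · ·
    · · █ █ █ █ · · ·
    · · █ █ █ · · · ·
    · · █ █ · · · · ·
    · · █ · · · · · ·
    · · · · · · · · ·
    · · · · · · · · ·
    · · · · · · · · ·
    · · · · · · · · ·
    · · · · · · · · ·

Z-buffer (winner per pixel, '.' = empty):
  . . . . . . . . .
  . . 2 2 . . . . .
  . . 2 2 2 2 . . .
  . . 2 2 2 . . . .
  . . 2 2 . . . . .
  . 0 0 0 0 0 1 1 .
  . . . . . . . . .
  . . . . . . . . .
  . . . . . . . . .
  . . . . . . . . .
  . . . . . . . . .

Result: -1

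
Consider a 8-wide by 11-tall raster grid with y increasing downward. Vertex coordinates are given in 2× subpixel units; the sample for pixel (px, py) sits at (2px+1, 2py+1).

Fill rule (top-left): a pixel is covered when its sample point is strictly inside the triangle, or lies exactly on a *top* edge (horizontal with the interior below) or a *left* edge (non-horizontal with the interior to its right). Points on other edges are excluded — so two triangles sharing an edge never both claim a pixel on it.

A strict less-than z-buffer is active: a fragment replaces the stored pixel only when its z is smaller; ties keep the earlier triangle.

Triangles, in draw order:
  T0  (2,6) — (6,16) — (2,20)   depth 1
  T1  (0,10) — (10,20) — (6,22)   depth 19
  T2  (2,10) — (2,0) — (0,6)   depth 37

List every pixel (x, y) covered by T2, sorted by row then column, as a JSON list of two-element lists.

T0:
  2·area = 56
  edge (2, 6)→(6, 16): d=(4,10) right/bottom  bias=-1
  edge (6, 16)→(2, 20): d=(-4,4) right/bottom  bias=-1
  edge (2, 20)→(2, 6): d=(0,-14) top-left  bias=+0
    (7,3)@(15, 7): e=[-126,0,182] → ·  [on edge]
    (1,4)@(3, 9): e=[2,40,14] → #
    (2,4)@(5, 9): e=[-18,32,42] → ·
    (6,4)@(13, 9): e=[-98,0,154] → ·  [on edge]
    (1,5)@(3, 11): e=[10,32,14] → #
    (2,5)@(5, 11): e=[-10,24,42] → ·
    (5,5)@(11, 11): e=[-70,0,126] → ·  [on edge]
    (1,6)@(3, 13): e=[18,24,14] → #
    (2,6)@(5, 13): e=[-2,16,42] → ·
    (4,6)@(9, 13): e=[-42,0,98] → ·  [on edge]
    (1,7)@(3, 15): e=[26,16,14] → #
    (2,7)@(5, 15): e=[6,8,42] → #
    (3,7)@(7, 15): e=[-14,0,70] → ·  [on edge]
    (2,8)@(5, 17): e=[14,0,42] → ·  [on edge]
    (1,9)@(3, 19): e=[42,0,14] → ·  [on edge]
    (0,10)@(1, 21): e=[70,0,-14] → ·  [on edge]
  covered (6 px):
    · · · · · · · ·
    · · · · · · · ·
    · · · · · · · ·
    · · · · · · · ·
    · # · · · · · ·
    · # · · · · · ·
    · # · · · · · ·
    · # # · · · · ·
    · # · · · · · ·
    · · · · · · · ·
    · · · · · · · ·
T1:
  2·area = 60
  edge (0, 10)→(10, 20): d=(10,10) right/bottom  bias=-1
  edge (10, 20)→(6, 22): d=(-4,2) right/bottom  bias=-1
  edge (6, 22)→(0, 10): d=(-6,-12) top-left  bias=+0
    (0,5)@(1, 11): e=[0,54,6] → ·  [on edge]
    (1,6)@(3, 13): e=[0,42,18] → ·  [on edge]
    (1,7)@(3, 15): e=[20,34,6] → #
    (2,7)@(5, 15): e=[0,30,30] → ·  [on edge]
    (1,8)@(3, 17): e=[40,26,-6] → ·
    (2,8)@(5, 17): e=[20,22,18] → #
    (3,8)@(7, 17): e=[0,18,42] → ·  [on edge]
    (2,9)@(5, 19): e=[40,14,6] → #
    (3,9)@(7, 19): e=[20,10,30] → #
    (4,9)@(9, 19): e=[0,6,54] → ·  [on edge]
    (2,10)@(5, 21): e=[60,6,-6] → ·
    (3,10)@(7, 21): e=[40,2,18] → #
    (5,10)@(11, 21): e=[0,-6,66] → ·  [on edge]
  covered (5 px):
    · · · · · · · ·
    · · · · · · · ·
    · · · · · · · ·
    · · · · · · · ·
    · · · · · · · ·
    · · · · · · · ·
    · · · · · · · ·
    · # · · · · · ·
    · · # · · · · ·
    · · # # · · · ·
    · · · # · · · ·
T2:
  2·area = 20  (B↔C swapped to make it positive)
  edge (2, 10)→(0, 6): d=(-2,-4) top-left  bias=+0
  edge (0, 6)→(2, 0): d=(2,-6) top-left  bias=+0
  edge (2, 0)→(2, 10): d=(0,10) right/bottom  bias=-1
    (0,1)@(1, 3): e=[10,0,10] → #  [on edge]
    (1,1)@(3, 3): e=[18,12,-10] → ·
    (0,2)@(1, 5): e=[6,4,10] → #
    (1,2)@(3, 5): e=[14,16,-10] → ·
    (0,3)@(1, 7): e=[2,8,10] → #
    (1,3)@(3, 7): e=[10,20,-10] → ·
    (0,4)@(1, 9): e=[-2,12,10] → ·
  covered (3 px):
    · · · · · · · ·
    # · · · · · · ·
    # · · · · · · ·
    # · · · · · · ·
    · · · · · · · ·
    · · · · · · · ·
    · · · · · · · ·
    · · · · · · · ·
    · · · · · · · ·
    · · · · · · · ·
    · · · · · · · ·

Final: [[0,1],[0,2],[0,3]]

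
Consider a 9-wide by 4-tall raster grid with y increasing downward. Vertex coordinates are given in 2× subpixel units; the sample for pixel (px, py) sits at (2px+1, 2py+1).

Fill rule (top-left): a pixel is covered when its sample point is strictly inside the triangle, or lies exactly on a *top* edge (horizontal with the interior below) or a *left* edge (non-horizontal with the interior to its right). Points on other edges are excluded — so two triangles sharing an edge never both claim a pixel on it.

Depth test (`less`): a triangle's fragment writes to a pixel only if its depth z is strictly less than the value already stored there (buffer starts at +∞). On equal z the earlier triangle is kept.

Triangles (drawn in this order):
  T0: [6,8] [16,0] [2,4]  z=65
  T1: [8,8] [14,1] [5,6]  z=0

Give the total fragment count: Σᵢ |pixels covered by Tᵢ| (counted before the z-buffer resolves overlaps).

T0:
  2·area = 72  (B↔C swapped to make it positive)
  edge (6, 8)→(2, 4): d=(-4,-4) top-left  bias=+0
  edge (2, 4)→(16, 0): d=(14,-4) top-left  bias=+0
  edge (16, 0)→(6, 8): d=(-10,8) right/bottom  bias=-1
    (6,0)@(13, 1): e=[56,2,14] → #
    (7,0)@(15, 1): e=[64,10,-2] → ·
    (0,1)@(1, 3): e=[0,-18,90] → ·  [on edge]
    (3,1)@(7, 3): e=[24,6,42] → #
    (4,1)@(9, 3): e=[32,14,26] → #
    (5,1)@(11, 3): e=[40,22,10] → #
    (6,1)@(13, 3): e=[48,30,-6] → ·
    (1,2)@(3, 5): e=[0,18,54] → #  [on edge]
    (2,2)@(5, 5): e=[8,26,38] → #
    (5,2)@(11, 5): e=[32,50,-10] → ·
    (1,3)@(3, 7): e=[-8,46,34] → ·
    (2,3)@(5, 7): e=[0,54,18] → #  [on edge]
  covered (10 px):
    · · · · · · # · ·
    · · · # # # · · ·
    · # # # # · · · ·
    · · # # · · · · ·
T1:
  2·area = 33  (B↔C swapped to make it positive)
  edge (8, 8)→(5, 6): d=(-3,-2) top-left  bias=+0
  edge (5, 6)→(14, 1): d=(9,-5) top-left  bias=+0
  edge (14, 1)→(8, 8): d=(-6,7) right/bottom  bias=-1
    (5,1)@(11, 3): e=[21,3,9] → #
    (6,1)@(13, 3): e=[25,13,-5] → ·
    (3,2)@(7, 5): e=[7,1,25] → #
    (4,2)@(9, 5): e=[11,11,11] → #
    (5,2)@(11, 5): e=[15,21,-3] → ·
    (3,3)@(7, 7): e=[1,19,13] → #
    (4,3)@(9, 7): e=[5,29,-1] → ·
  covered (4 px):
    · · · · · · · · ·
    · · · · · # · · ·
    · · · # # · · · ·
    · · · # · · · · ·

Answer: 14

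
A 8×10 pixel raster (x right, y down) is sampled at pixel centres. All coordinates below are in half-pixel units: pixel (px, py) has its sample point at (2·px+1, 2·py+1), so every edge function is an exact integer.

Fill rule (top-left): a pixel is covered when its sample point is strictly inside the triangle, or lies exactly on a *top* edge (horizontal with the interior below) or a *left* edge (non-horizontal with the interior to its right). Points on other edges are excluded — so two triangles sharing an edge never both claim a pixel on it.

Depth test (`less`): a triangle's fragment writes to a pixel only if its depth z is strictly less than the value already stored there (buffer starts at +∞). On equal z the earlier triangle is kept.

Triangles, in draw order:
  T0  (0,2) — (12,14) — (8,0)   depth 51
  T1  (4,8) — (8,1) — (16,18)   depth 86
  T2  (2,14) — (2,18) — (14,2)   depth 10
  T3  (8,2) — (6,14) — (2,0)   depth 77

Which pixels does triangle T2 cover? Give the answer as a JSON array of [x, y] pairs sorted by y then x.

T0:
  2·area = 120  (B↔C swapped to make it positive)
  edge (0, 2)→(8, 0): d=(8,-2) top-left  bias=+0
  edge (8, 0)→(12, 14): d=(4,14) right/bottom  bias=-1
  edge (12, 14)→(0, 2): d=(-12,-12) top-left  bias=+0
    (2,0)@(5, 1): e=[2,46,72] → X
    (3,0)@(7, 1): e=[6,18,96] → X
    (4,0)@(9, 1): e=[10,-10,120] → .
    (0,1)@(1, 3): e=[10,110,0] → X  [on edge]
    (1,1)@(3, 3): e=[14,82,24] → X
    (4,1)@(9, 3): e=[26,-2,96] → .
    (0,2)@(1, 5): e=[26,118,-24] → .
    (1,2)@(3, 5): e=[30,90,0] → X  [on edge]
    (4,2)@(9, 5): e=[42,6,72] → X
    (5,2)@(11, 5): e=[46,-22,96] → .
    (1,3)@(3, 7): e=[46,98,-24] → .
    (2,3)@(5, 7): e=[50,70,0] → X  [on edge]
    (3,4)@(7, 9): e=[70,50,0] → X  [on edge]
    (4,5)@(9, 11): e=[90,30,0] → X  [on edge]
    (5,6)@(11, 13): e=[110,10,0] → X  [on edge]
    (6,7)@(13, 15): e=[130,-10,0] → .  [on edge]
    (7,8)@(15, 17): e=[150,-30,0] → .  [on edge]
  covered (18 px):
    . . X X . . . .
    X X X X . . . .
    . X X X X . . .
    . . X X X . . .
    . . . X X . . .
    . . . . X X . .
    . . . . . X . .
    . . . . . . . .
    . . . . . . . .
    . . . . . . . .
T1:
  2·area = 124
  edge (4, 8)→(8, 1): d=(4,-7) top-left  bias=+0
  edge (8, 1)→(16, 18): d=(8,17) right/bottom  bias=-1
  edge (16, 18)→(4, 8): d=(-12,-10) top-left  bias=+0
    (3,1)@(7, 3): e=[1,33,90] → X
    (4,1)@(9, 3): e=[15,-1,110] → .
    (3,2)@(7, 5): e=[9,49,66] → X
    (4,2)@(9, 5): e=[23,15,86] → X
    (5,2)@(11, 5): e=[37,-19,106] → .
    (2,3)@(5, 7): e=[3,99,22] → X
    (5,3)@(11, 7): e=[45,-3,82] → .
    (2,4)@(5, 9): e=[11,115,-2] → .
    (3,4)@(7, 9): e=[25,81,18] → X
    (5,4)@(11, 9): e=[53,13,58] → X
    (6,4)@(13, 9): e=[67,-21,78] → .
    (3,5)@(7, 11): e=[33,97,-6] → .
  covered (15 px):
    . . . . . . . .
    . . . X . . . .
    . . . X X . . .
    . . X X X . . .
    . . . X X X . .
    . . . . X X . .
    . . . . . X X .
    . . . . . . X .
    . . . . . . . X
    . . . . . . . .
T2:
  2·area = 48  (B↔C swapped to make it positive)
  edge (2, 14)→(14, 2): d=(12,-12) top-left  bias=+0
  edge (14, 2)→(2, 18): d=(-12,16) right/bottom  bias=-1
  edge (2, 18)→(2, 14): d=(0,-4) top-left  bias=+0
    (7,0)@(15, 1): e=[0,-4,52] → .  [on edge]
    (6,1)@(13, 3): e=[0,4,44] → X  [on edge]
    (7,1)@(15, 3): e=[24,-28,52] → .
    (5,2)@(11, 5): e=[0,12,36] → X  [on edge]
    (6,2)@(13, 5): e=[24,-20,44] → .
    (4,3)@(9, 7): e=[0,20,28] → X  [on edge]
    (5,3)@(11, 7): e=[24,-12,36] → .
    (3,4)@(7, 9): e=[0,28,20] → X  [on edge]
    (4,4)@(9, 9): e=[24,-4,28] → .
    (2,5)@(5, 11): e=[0,36,12] → X  [on edge]
    (4,5)@(9, 11): e=[48,-28,28] → .
    (1,6)@(3, 13): e=[0,44,4] → X  [on edge]
    (0,7)@(1, 15): e=[0,52,-4] → .  [on edge]
  covered (9 px):
    . . . . . . . .
    . . . . . . X .
    . . . . . X . .
    . . . . X . . .
    . . . X . . . .
    . . X X . . . .
    . X X . . . . .
    . X . . . . . .
    . . . . . . . .
    . . . . . . . .
T3:
  2·area = 76
  edge (8, 2)→(6, 14): d=(-2,12) right/bottom  bias=-1
  edge (6, 14)→(2, 0): d=(-4,-14) top-left  bias=+0
  edge (2, 0)→(8, 2): d=(6,2) right/bottom  bias=-1
    (1,0)@(3, 1): e=[62,10,4] → X
    (2,0)@(5, 1): e=[38,38,0] → .  [on edge]
    (1,1)@(3, 3): e=[58,2,16] → X
    (2,1)@(5, 3): e=[34,30,12] → X
    (3,1)@(7, 3): e=[10,58,8] → X
    (4,1)@(9, 3): e=[-14,86,4] → .
    (5,1)@(11, 3): e=[-38,114,0] → .  [on edge]
    (1,2)@(3, 5): e=[54,-6,28] → .
    (2,2)@(5, 5): e=[30,22,24] → X
    (4,2)@(9, 5): e=[-18,78,16] → .
    (2,3)@(5, 7): e=[26,14,36] → X
    (4,3)@(9, 7): e=[-22,70,28] → .
  covered (9 px):
    . X . . . . . .
    . X X X . . . .
    . . X X . . . .
    . . X X . . . .
    . . X . . . . .
    . . . . . . . .
    . . . . . . . .
    . . . . . . . .
    . . . . . . . .
    . . . . . . . .

Result: [[6,1],[5,2],[4,3],[3,4],[2,5],[3,5],[1,6],[2,6],[1,7]]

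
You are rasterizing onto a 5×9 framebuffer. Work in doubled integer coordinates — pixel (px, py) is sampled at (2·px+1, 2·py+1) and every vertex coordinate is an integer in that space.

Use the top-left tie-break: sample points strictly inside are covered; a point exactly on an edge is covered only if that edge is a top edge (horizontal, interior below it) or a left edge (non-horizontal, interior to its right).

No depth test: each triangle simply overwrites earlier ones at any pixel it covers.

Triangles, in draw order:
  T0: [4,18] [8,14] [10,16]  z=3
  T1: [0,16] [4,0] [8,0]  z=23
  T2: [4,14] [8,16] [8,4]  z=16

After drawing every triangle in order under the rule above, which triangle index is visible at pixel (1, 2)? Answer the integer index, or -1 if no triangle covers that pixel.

T0:
  2·area = 16
  edge (4, 18)→(8, 14): d=(4,-4) top-left  bias=+0
  edge (8, 14)→(10, 16): d=(2,2) right/bottom  bias=-1
  edge (10, 16)→(4, 18): d=(-6,2) right/bottom  bias=-1
    (0,3)@(1, 7): e=[-56,0,72] → ·  [on edge]
    (1,4)@(3, 9): e=[-40,0,56] → ·  [on edge]
    (2,5)@(5, 11): e=[-24,0,40] → ·  [on edge]
    (3,6)@(7, 13): e=[-8,0,24] → ·  [on edge]
    (4,6)@(9, 13): e=[0,-4,20] → ·  [on edge]
    (3,7)@(7, 15): e=[0,4,12] → █  [on edge]
    (4,7)@(9, 15): e=[8,0,8] → ·  [on edge]
    (2,8)@(5, 17): e=[0,12,4] → █  [on edge]
    (3,8)@(7, 17): e=[8,8,0] → ·  [on edge]
  covered (2 px):
    · · · · ·
    · · · · ·
    · · · · ·
    · · · · ·
    · · · · ·
    · · · · ·
    · · · · ·
    · · · █ ·
    · · █ · ·
T1:
  2·area = 64
  edge (0, 16)→(4, 0): d=(4,-16) top-left  bias=+0
  edge (4, 0)→(8, 0): d=(4,0) top-left  bias=+0
  edge (8, 0)→(0, 16): d=(-8,16) right/bottom  bias=-1
    (2,0)@(5, 1): e=[20,4,40] → █
    (3,0)@(7, 1): e=[52,4,8] → █
    (4,0)@(9, 1): e=[84,4,-24] → ·
    (2,1)@(5, 3): e=[28,12,24] → █
    (3,1)@(7, 3): e=[60,12,-8] → ·
    (1,2)@(3, 5): e=[4,20,40] → █
    (3,2)@(7, 5): e=[68,20,-24] → ·
    (1,3)@(3, 7): e=[12,28,24] → █
    (2,3)@(5, 7): e=[44,28,-8] → ·
    (1,4)@(3, 9): e=[20,36,8] → █
    (2,4)@(5, 9): e=[52,36,-24] → ·
    (1,5)@(3, 11): e=[28,44,-8] → ·
  covered (8 px):
    · · █ █ ·
    · · █ · ·
    · █ █ · ·
    · █ · · ·
    · █ · · ·
    · · · · ·
    █ · · · ·
    · · · · ·
    · · · · ·
T2:
  2·area = 48  (B↔C swapped to make it positive)
  edge (4, 14)→(8, 4): d=(4,-10) top-left  bias=+0
  edge (8, 4)→(8, 16): d=(0,12) right/bottom  bias=-1
  edge (8, 16)→(4, 14): d=(-4,-2) top-left  bias=+0
    (3,3)@(7, 7): e=[2,12,34] → █
    (4,3)@(9, 7): e=[22,-12,38] → ·
    (3,4)@(7, 9): e=[10,12,26] → █
    (4,4)@(9, 9): e=[30,-12,30] → ·
    (3,5)@(7, 11): e=[18,12,18] → █
    (4,5)@(9, 11): e=[38,-12,22] → ·
    (2,6)@(5, 13): e=[6,36,6] → █
    (4,6)@(9, 13): e=[46,-12,14] → ·
    (2,7)@(5, 15): e=[14,36,-2] → ·
    (3,7)@(7, 15): e=[34,12,2] → █
    (4,7)@(9, 15): e=[54,-12,6] → ·
    (3,8)@(7, 17): e=[42,12,-6] → ·
  covered (6 px):
    · · · · ·
    · · · · ·
    · · · · ·
    · · · █ ·
    · · · █ ·
    · · · █ ·
    · · █ █ ·
    · · · █ ·
    · · · · ·

Z-buffer (winner per pixel, '.' = empty):
  . . 1 1 .
  . . 1 . .
  . 1 1 . .
  . 1 . 2 .
  . 1 . 2 .
  . . . 2 .
  1 . 2 2 .
  . . . 2 .
  . . 0 . .

Result: 1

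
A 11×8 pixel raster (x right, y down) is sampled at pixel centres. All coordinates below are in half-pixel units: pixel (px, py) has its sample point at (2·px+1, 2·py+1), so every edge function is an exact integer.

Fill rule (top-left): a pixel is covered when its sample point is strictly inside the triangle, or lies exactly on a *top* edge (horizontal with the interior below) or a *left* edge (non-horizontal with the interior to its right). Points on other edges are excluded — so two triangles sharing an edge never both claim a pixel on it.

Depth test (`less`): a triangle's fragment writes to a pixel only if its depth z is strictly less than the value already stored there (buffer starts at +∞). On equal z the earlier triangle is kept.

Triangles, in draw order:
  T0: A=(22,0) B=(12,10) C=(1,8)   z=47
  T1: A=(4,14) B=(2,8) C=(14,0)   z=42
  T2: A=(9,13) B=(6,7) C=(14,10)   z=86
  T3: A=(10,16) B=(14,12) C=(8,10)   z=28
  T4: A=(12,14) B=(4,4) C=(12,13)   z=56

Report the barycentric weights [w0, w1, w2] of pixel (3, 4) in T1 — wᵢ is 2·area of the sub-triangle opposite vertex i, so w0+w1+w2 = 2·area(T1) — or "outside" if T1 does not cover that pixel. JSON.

T0:
  2·area = 130
  edge (22, 0)→(12, 10): d=(-10,10) right/bottom  bias=-1
  edge (12, 10)→(1, 8): d=(-11,-2) top-left  bias=+0
  edge (1, 8)→(22, 0): d=(21,-8) top-left  bias=+0
    (10,0)@(21, 1): e=[0,117,13] → ·  [on edge]
    (7,1)@(15, 3): e=[40,83,7] → █
    (8,1)@(17, 3): e=[20,87,23] → █
    (9,1)@(19, 3): e=[0,91,39] → ·  [on edge]
    (4,2)@(9, 5): e=[80,49,1] → █
    (5,2)@(11, 5): e=[60,53,17] → █
    (6,2)@(13, 5): e=[40,57,33] → █
    (8,2)@(17, 5): e=[0,65,65] → ·  [on edge]
    (2,3)@(5, 7): e=[100,19,11] → █
    (3,3)@(7, 7): e=[80,23,27] → █
    (7,3)@(15, 7): e=[0,39,91] → ·  [on edge]
    (2,4)@(5, 9): e=[80,-3,53] → ·
    (6,4)@(13, 9): e=[0,13,117] → ·  [on edge]
    (5,5)@(11, 11): e=[0,-13,143] → ·  [on edge]
    (4,6)@(9, 13): e=[0,-39,169] → ·  [on edge]
    (3,7)@(7, 15): e=[0,-65,195] → ·  [on edge]
  covered (14 px):
    · · · · · · · · · · ·
    · · · · · · · █ █ · ·
    · · · · █ █ █ █ · · ·
    · · █ █ █ █ █ · · · ·
    · · · █ █ █ · · · · ·
    · · · · · · · · · · ·
    · · · · · · · · · · ·
    · · · · · · · · · · ·
T1:
  2·area = 88
  edge (4, 14)→(2, 8): d=(-2,-6) top-left  bias=+0
  edge (2, 8)→(14, 0): d=(12,-8) top-left  bias=+0
  edge (14, 0)→(4, 14): d=(-10,14) right/bottom  bias=-1
    (6,0)@(13, 1): e=[80,4,4] → █
    (7,0)@(15, 1): e=[92,20,-24] → ·
    (5,1)@(11, 3): e=[64,12,12] → █
    (6,1)@(13, 3): e=[76,28,-16] → ·
    (0,2)@(1, 5): e=[0,-44,132] → ·  [on edge]
    (3,2)@(7, 5): e=[36,4,48] → █
    (4,2)@(9, 5): e=[48,20,20] → █
    (5,2)@(11, 5): e=[60,36,-8] → ·
    (2,3)@(5, 7): e=[20,12,56] → █
    (4,3)@(9, 7): e=[44,44,0] → ·  [on edge]
    (1,4)@(3, 9): e=[4,20,64] → █
    (4,4)@(9, 9): e=[40,68,-20] → ·
    (1,5)@(3, 11): e=[0,44,44] → █  [on edge]
  covered (11 px):
    · · · · · · █ · · · ·
    · · · · · █ · · · · ·
    · · · █ █ · · · · · ·
    · · █ █ · · · · · · ·
    · █ █ █ · · · · · · ·
    · █ █ · · · · · · · ·
    · · · · · · · · · · ·
    · · · · · · · · · · ·
T2:
  2·area = 39
  edge (9, 13)→(6, 7): d=(-3,-6) top-left  bias=+0
  edge (6, 7)→(14, 10): d=(8,3) right/bottom  bias=-1
  edge (14, 10)→(9, 13): d=(-5,3) right/bottom  bias=-1
    (1,0)@(3, 1): e=[0,-39,78] → ·  [on edge]
    (2,2)@(5, 5): e=[0,-13,52] → ·  [on edge]
    (9,3)@(19, 7): e=[78,-39,0] → ·  [on edge]
    (3,4)@(7, 9): e=[0,13,26] → █  [on edge]
    (4,4)@(9, 9): e=[12,7,20] → █
    (5,4)@(11, 9): e=[24,1,14] → █
    (6,4)@(13, 9): e=[36,-5,8] → ·
    (3,5)@(7, 11): e=[-6,29,16] → ·
    (4,5)@(9, 11): e=[6,23,10] → █
    (6,5)@(13, 11): e=[30,11,-2] → ·
    (4,6)@(9, 13): e=[0,39,0] → ·  [on edge]
    (5,6)@(11, 13): e=[12,33,-6] → ·
  covered (5 px):
    · · · · · · · · · · ·
    · · · · · · · · · · ·
    · · · · · · · · · · ·
    · · · · · · · · · · ·
    · · · █ █ █ · · · · ·
    · · · · █ █ · · · · ·
    · · · · · · · · · · ·
    · · · · · · · · · · ·
T3:
  2·area = 32  (B↔C swapped to make it positive)
  edge (10, 16)→(8, 10): d=(-2,-6) top-left  bias=+0
  edge (8, 10)→(14, 12): d=(6,2) right/bottom  bias=-1
  edge (14, 12)→(10, 16): d=(-4,4) right/bottom  bias=-1
    (2,0)@(5, 1): e=[0,-48,80] → ·  [on edge]
    (10,2)@(21, 5): e=[88,-56,0] → ·  [on edge]
    (3,3)@(7, 7): e=[0,-16,48] → ·  [on edge]
    (9,3)@(19, 7): e=[72,-40,0] → ·  [on edge]
    (2,4)@(5, 9): e=[-16,0,48] → ·  [on edge]
    (8,4)@(17, 9): e=[56,-24,0] → ·  [on edge]
    (4,5)@(9, 11): e=[4,4,24] → █
    (5,5)@(11, 11): e=[16,0,16] → ·  [on edge]
    (7,5)@(15, 11): e=[40,-8,0] → ·  [on edge]
    (4,6)@(9, 13): e=[0,16,16] → █  [on edge]
    (5,6)@(11, 13): e=[12,12,8] → █
    (6,6)@(13, 13): e=[24,8,0] → ·  [on edge]
    (8,6)@(17, 13): e=[48,0,-16] → ·  [on edge]
    (5,7)@(11, 15): e=[8,24,0] → ·  [on edge]
  covered (3 px):
    · · · · · · · · · · ·
    · · · · · · · · · · ·
    · · · · · · · · · · ·
    · · · · · · · · · · ·
    · · · · · · · · · · ·
    · · · · █ · · · · · ·
    · · · · █ █ · · · · ·
    · · · · · · · · · · ·
T4:
  2·area = 8
  edge (12, 14)→(4, 4): d=(-8,-10) top-left  bias=+0
  edge (4, 4)→(12, 13): d=(8,9) right/bottom  bias=-1
  edge (12, 13)→(12, 14): d=(0,1) right/bottom  bias=-1
  covered (0 px):
    · · · · · · · · · · ·
    · · · · · · · · · · ·
    · · · · · · · · · · ·
    · · · · · · · · · · ·
    · · · · · · · · · · ·
    · · · · · · · · · · ·
    · · · · · · · · · · ·
    · · · · · · · · · · ·

Result: [52,8,28]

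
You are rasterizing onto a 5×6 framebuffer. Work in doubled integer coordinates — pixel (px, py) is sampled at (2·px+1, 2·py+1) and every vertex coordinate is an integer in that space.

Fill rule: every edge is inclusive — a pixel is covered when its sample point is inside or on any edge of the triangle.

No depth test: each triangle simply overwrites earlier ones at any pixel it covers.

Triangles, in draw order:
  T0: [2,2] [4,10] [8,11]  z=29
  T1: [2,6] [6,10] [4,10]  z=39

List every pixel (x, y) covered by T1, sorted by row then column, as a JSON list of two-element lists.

T0:
  2·area = 30  (B↔C swapped to make it positive)
  edge (2, 2)→(8, 11): d=(6,9) inclusive
  edge (8, 11)→(4, 10): d=(-4,-1) inclusive
  edge (4, 10)→(2, 2): d=(-2,-8) inclusive
    (1,2)@(3, 5): e=[9,19,2] → #
    (2,2)@(5, 5): e=[-9,21,18] → ·
    (1,3)@(3, 7): e=[21,11,-2] → ·
    (2,3)@(5, 7): e=[3,13,14] → #
    (3,3)@(7, 7): e=[-15,15,30] → ·
    (2,4)@(5, 9): e=[15,5,10] → #
    (3,4)@(7, 9): e=[-3,7,26] → ·
    (2,5)@(5, 11): e=[27,-3,6] → ·
  covered (3 px):
    · · · · ·
    · · · · ·
    · # · · ·
    · · # · ·
    · · # · ·
    · · · · ·
T1:
  2·area = 8
  edge (2, 6)→(6, 10): d=(4,4) inclusive
  edge (6, 10)→(4, 10): d=(-2,0) inclusive
  edge (4, 10)→(2, 6): d=(-2,-4) inclusive
    (0,2)@(1, 5): e=[0,10,-2] → ·  [on edge]
    (1,3)@(3, 7): e=[0,6,2] → #  [on edge]
    (2,3)@(5, 7): e=[-8,6,10] → ·
    (1,4)@(3, 9): e=[8,2,-2] → ·
    (2,4)@(5, 9): e=[0,2,6] → #  [on edge]
    (3,4)@(7, 9): e=[-8,2,14] → ·
    (2,5)@(5, 11): e=[8,-2,2] → ·
    (3,5)@(7, 11): e=[0,-2,10] → ·  [on edge]
  covered (2 px):
    · · · · ·
    · · · · ·
    · · · · ·
    · # · · ·
    · · # · ·
    · · · · ·

Answer: [[1,3],[2,4]]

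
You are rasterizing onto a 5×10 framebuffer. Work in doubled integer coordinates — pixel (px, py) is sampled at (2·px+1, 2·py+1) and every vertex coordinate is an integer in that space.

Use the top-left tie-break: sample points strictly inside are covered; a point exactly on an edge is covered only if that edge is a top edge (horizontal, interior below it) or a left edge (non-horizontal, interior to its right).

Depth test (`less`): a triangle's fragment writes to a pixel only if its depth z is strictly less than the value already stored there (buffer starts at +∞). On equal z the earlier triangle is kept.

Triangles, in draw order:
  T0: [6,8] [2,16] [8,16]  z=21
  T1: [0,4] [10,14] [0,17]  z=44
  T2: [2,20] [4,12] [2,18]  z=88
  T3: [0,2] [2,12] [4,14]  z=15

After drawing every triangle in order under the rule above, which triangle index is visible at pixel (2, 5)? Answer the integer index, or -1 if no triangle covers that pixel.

T0:
  2·area = 48  (B↔C swapped to make it positive)
  edge (6, 8)→(8, 16): d=(2,8) right/bottom  bias=-1
  edge (8, 16)→(2, 16): d=(-6,0) right/bottom  bias=-1
  edge (2, 16)→(6, 8): d=(4,-8) top-left  bias=+0
    (2,5)@(5, 11): e=[14,30,4] → X
    (3,5)@(7, 11): e=[-2,30,20] → .
    (2,6)@(5, 13): e=[18,18,12] → X
    (3,6)@(7, 13): e=[2,18,28] → X
    (4,6)@(9, 13): e=[-14,18,44] → .
    (1,7)@(3, 15): e=[38,6,4] → X
    (4,7)@(9, 15): e=[-10,6,52] → .
    (1,8)@(3, 17): e=[42,-6,12] → .
    (2,8)@(5, 17): e=[26,-6,28] → .
    (3,8)@(7, 17): e=[10,-6,44] → .
  covered (6 px):
    . . . . .
    . . . . .
    . . . . .
    . . . . .
    . . . . .
    . . X . .
    . . X X .
    . X X X .
    . . . . .
    . . . . .
T1:
  2·area = 130
  edge (0, 4)→(10, 14): d=(10,10) right/bottom  bias=-1
  edge (10, 14)→(0, 17): d=(-10,3) right/bottom  bias=-1
  edge (0, 17)→(0, 4): d=(0,-13) top-left  bias=+0
    (0,2)@(1, 5): e=[0,117,13] → .  [on edge]
    (0,3)@(1, 7): e=[20,97,13] → X
    (1,3)@(3, 7): e=[0,91,39] → .  [on edge]
    (0,4)@(1, 9): e=[40,77,13] → X
    (1,4)@(3, 9): e=[20,71,39] → X
    (2,4)@(5, 9): e=[0,65,65] → .  [on edge]
    (0,5)@(1, 11): e=[60,57,13] → X
    (2,5)@(5, 11): e=[20,45,65] → X
    (3,5)@(7, 11): e=[0,39,91] → .  [on edge]
    (0,6)@(1, 13): e=[80,37,13] → X
    (3,6)@(7, 13): e=[20,19,91] → X
    (4,6)@(9, 13): e=[0,13,117] → .  [on edge]
  covered (13 px):
    . . . . .
    . . . . .
    . . . . .
    X . . . .
    X X . . .
    X X X . .
    X X X X .
    X X X . .
    . . . . .
    . . . . .
T2:
  2·area = 4  (B↔C swapped to make it positive)
  edge (2, 20)→(2, 18): d=(0,-2) top-left  bias=+0
  edge (2, 18)→(4, 12): d=(2,-6) top-left  bias=+0
  edge (4, 12)→(2, 20): d=(-2,8) right/bottom  bias=-1
    (3,1)@(7, 3): e=[10,0,-6] → .  [on edge]
    (2,4)@(5, 9): e=[6,0,-2] → .  [on edge]
    (1,7)@(3, 15): e=[2,0,2] → X  [on edge]
    (2,7)@(5, 15): e=[6,12,-14] → .
    (1,8)@(3, 17): e=[2,4,-2] → .
  covered (1 px):
    . . . . .
    . . . . .
    . . . . .
    . . . . .
    . . . . .
    . . . . .
    . . . . .
    . X . . .
    . . . . .
    . . . . .
T3:
  2·area = 16  (B↔C swapped to make it positive)
  edge (0, 2)→(4, 14): d=(4,12) right/bottom  bias=-1
  edge (4, 14)→(2, 12): d=(-2,-2) top-left  bias=+0
  edge (2, 12)→(0, 2): d=(-2,-10) top-left  bias=+0
    (0,2)@(1, 5): e=[0,12,4] → .  [on edge]
    (0,3)@(1, 7): e=[8,8,0] → X  [on edge]
    (1,3)@(3, 7): e=[-16,12,20] → .
    (0,4)@(1, 9): e=[16,4,-4] → .
    (0,5)@(1, 11): e=[24,0,-8] → .  [on edge]
    (1,5)@(3, 11): e=[0,4,12] → .  [on edge]
    (1,6)@(3, 13): e=[8,0,8] → X  [on edge]
    (2,6)@(5, 13): e=[-16,4,28] → .
    (1,7)@(3, 15): e=[16,-4,4] → .
    (2,7)@(5, 15): e=[-8,0,24] → .  [on edge]
    (1,8)@(3, 17): e=[24,-8,0] → .  [on edge]
    (2,8)@(5, 17): e=[0,-4,20] → .  [on edge]
    (3,8)@(7, 17): e=[-24,0,40] → .  [on edge]
    (4,9)@(9, 19): e=[-40,0,56] → .  [on edge]
  covered (2 px):
    . . . . .
    . . . . .
    . . . . .
    X . . . .
    . . . . .
    . . . . .
    . X . . .
    . . . . .
    . . . . .
    . . . . .

Z-buffer (winner per pixel, '.' = empty):
  . . . . .
  . . . . .
  . . . . .
  3 . . . .
  1 1 . . .
  1 1 0 . .
  1 3 0 0 .
  1 0 0 0 .
  . . . . .
  . . . . .

Final: 0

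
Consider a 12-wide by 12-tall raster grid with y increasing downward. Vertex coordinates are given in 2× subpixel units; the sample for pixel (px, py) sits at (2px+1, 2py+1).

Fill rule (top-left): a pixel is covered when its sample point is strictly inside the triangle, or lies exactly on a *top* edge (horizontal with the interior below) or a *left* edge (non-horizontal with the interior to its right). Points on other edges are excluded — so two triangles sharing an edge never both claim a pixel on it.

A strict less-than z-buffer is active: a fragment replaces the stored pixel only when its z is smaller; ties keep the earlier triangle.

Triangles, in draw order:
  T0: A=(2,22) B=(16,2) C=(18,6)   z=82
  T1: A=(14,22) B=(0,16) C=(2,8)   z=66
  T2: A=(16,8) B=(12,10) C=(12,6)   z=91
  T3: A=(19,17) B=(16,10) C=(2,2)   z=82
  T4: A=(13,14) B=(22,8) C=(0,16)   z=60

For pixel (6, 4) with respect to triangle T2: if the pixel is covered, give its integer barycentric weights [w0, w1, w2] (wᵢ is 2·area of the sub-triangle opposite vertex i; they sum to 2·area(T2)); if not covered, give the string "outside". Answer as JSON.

T0:
  2·area = 96
  edge (2, 22)→(16, 2): d=(14,-20) top-left  bias=+0
  edge (16, 2)→(18, 6): d=(2,4) right/bottom  bias=-1
  edge (18, 6)→(2, 22): d=(-16,16) right/bottom  bias=-1
    (11,0)@(23, 1): e=[126,-30,0] → .  [on edge]
    (10,1)@(21, 3): e=[114,-18,0] → .  [on edge]
    (7,2)@(15, 5): e=[22,10,64] → X
    (8,2)@(17, 5): e=[62,2,32] → X
    (9,2)@(19, 5): e=[102,-6,0] → .  [on edge]
    (6,3)@(13, 7): e=[10,22,64] → X
    (8,3)@(17, 7): e=[90,6,0] → .  [on edge]
    (6,4)@(13, 9): e=[38,26,32] → X
    (7,4)@(15, 9): e=[78,18,0] → .  [on edge]
    (5,5)@(11, 11): e=[26,38,32] → X
    (6,5)@(13, 11): e=[66,30,0] → .  [on edge]
    (4,6)@(9, 13): e=[14,50,32] → X
    (5,6)@(11, 13): e=[54,42,0] → .  [on edge]
    (4,7)@(9, 15): e=[42,54,0] → .  [on edge]
    (3,8)@(7, 17): e=[30,66,0] → .  [on edge]
    (2,9)@(5, 19): e=[18,78,0] → .  [on edge]
    (1,10)@(3, 21): e=[6,90,0] → .  [on edge]
    (0,11)@(1, 23): e=[-6,102,0] → .  [on edge]
  covered (8 px):
    . . . . . . . . . . . .
    . . . . . . . . . . . .
    . . . . . . . X X . . .
    . . . . . . X X . . . .
    . . . . . . X . . . . .
    . . . . . X . . . . . .
    . . . . X . . . . . . .
    . . . X . . . . . . . .
    . . . . . . . . . . . .
    . . . . . . . . . . . .
    . . . . . . . . . . . .
    . . . . . . . . . . . .
T1:
  2·area = 124
  edge (14, 22)→(0, 16): d=(-14,-6) top-left  bias=+0
  edge (0, 16)→(2, 8): d=(2,-8) top-left  bias=+0
  edge (2, 8)→(14, 22): d=(12,14) right/bottom  bias=-1
    (1,5)@(3, 11): e=[88,14,22] → X
    (2,5)@(5, 11): e=[100,30,-6] → .
    (0,6)@(1, 13): e=[48,2,74] → X
    (2,6)@(5, 13): e=[72,34,18] → X
    (3,6)@(7, 13): e=[84,50,-10] → .
    (0,7)@(1, 15): e=[20,6,98] → X
    (3,7)@(7, 15): e=[56,54,14] → X
    (4,7)@(9, 15): e=[68,70,-14] → .
    (0,8)@(1, 17): e=[-8,10,122] → .
    (1,8)@(3, 17): e=[4,26,94] → X
    (4,8)@(9, 17): e=[40,74,10] → X
    (5,8)@(11, 17): e=[52,90,-18] → .
    (3,9)@(7, 19): e=[0,62,62] → X  [on edge]
  covered (16 px):
    . . . . . . . . . . . .
    . . . . . . . . . . . .
    . . . . . . . . . . . .
    . . . . . . . . . . . .
    . . . . . . . . . . . .
    . X . . . . . . . . . .
    X X X . . . . . . . . .
    X X X X . . . . . . . .
    . X X X X . . . . . . .
    . . . X X X . . . . . .
    . . . . . . X . . . . .
    . . . . . . . . . . . .
T2:
  2·area = 16
  edge (16, 8)→(12, 10): d=(-4,2) right/bottom  bias=-1
  edge (12, 10)→(12, 6): d=(0,-4) top-left  bias=+0
  edge (12, 6)→(16, 8): d=(4,2) right/bottom  bias=-1
    (6,3)@(13, 7): e=[10,4,2] → X
    (7,3)@(15, 7): e=[6,12,-2] → .
    (6,4)@(13, 9): e=[2,4,10] → X
    (7,4)@(15, 9): e=[-2,12,6] → .
    (6,5)@(13, 11): e=[-6,4,18] → .
  covered (2 px):
    . . . . . . . . . . . .
    . . . . . . . . . . . .
    . . . . . . . . . . . .
    . . . . . . X . . . . .
    . . . . . . X . . . . .
    . . . . . . . . . . . .
    . . . . . . . . . . . .
    . . . . . . . . . . . .
    . . . . . . . . . . . .
    . . . . . . . . . . . .
    . . . . . . . . . . . .
    . . . . . . . . . . . .
T3:
  2·area = 74  (B↔C swapped to make it positive)
  edge (19, 17)→(2, 2): d=(-17,-15) top-left  bias=+0
  edge (2, 2)→(16, 10): d=(14,8) right/bottom  bias=-1
  edge (16, 10)→(19, 17): d=(3,7) right/bottom  bias=-1
    (6,1)@(13, 3): e=[148,-74,0] → .  [on edge]
    (3,2)@(7, 5): e=[24,2,48] → X
    (4,2)@(9, 5): e=[54,-14,34] → .
    (3,3)@(7, 7): e=[-10,30,54] → .
    (4,3)@(9, 7): e=[20,14,40] → X
    (5,3)@(11, 7): e=[50,-2,26] → .
    (4,4)@(9, 9): e=[-14,42,46] → .
    (5,4)@(11, 9): e=[16,26,32] → X
    (6,4)@(13, 9): e=[46,10,18] → X
    (7,4)@(15, 9): e=[76,-6,4] → .
    (5,5)@(11, 11): e=[-18,54,38] → .
    (6,5)@(13, 11): e=[12,38,24] → X
    (9,8)@(19, 17): e=[0,74,0] → .  [on edge]
  covered (9 px):
    . . . . . . . . . . . .
    . . . . . . . . . . . .
    . . . X . . . . . . . .
    . . . . X . . . . . . .
    . . . . . X X . . . . .
    . . . . . . X X . . . .
    . . . . . . . X X . . .
    . . . . . . . . X . . .
    . . . . . . . . . . . .
    . . . . . . . . . . . .
    . . . . . . . . . . . .
    . . . . . . . . . . . .
T4:
  2·area = 60  (B↔C swapped to make it positive)
  edge (13, 14)→(0, 16): d=(-13,2) right/bottom  bias=-1
  edge (0, 16)→(22, 8): d=(22,-8) top-left  bias=+0
  edge (22, 8)→(13, 14): d=(-9,6) right/bottom  bias=-1
    (7,5)@(15, 11): e=[35,10,15] → X
    (8,5)@(17, 11): e=[31,26,3] → X
    (9,5)@(19, 11): e=[27,42,-9] → .
    (4,6)@(9, 13): e=[21,6,33] → X
    (5,6)@(11, 13): e=[17,22,21] → X
    (6,6)@(13, 13): e=[13,38,9] → X
    (7,6)@(15, 13): e=[9,54,-3] → .
    (8,6)@(17, 13): e=[5,70,-15] → .
    (1,7)@(3, 15): e=[7,2,51] → X
    (2,7)@(5, 15): e=[3,18,39] → X
    (3,7)@(7, 15): e=[-1,34,27] → .
    (4,7)@(9, 15): e=[-5,50,15] → .
  covered (7 px):
    . . . . . . . . . . . .
    . . . . . . . . . . . .
    . . . . . . . . . . . .
    . . . . . . . . . . . .
    . . . . . . . . . . . .
    . . . . . . . X X . . .
    . . . . X X X . . . . .
    . X X . . . . . . . . .
    . . . . . . . . . . . .
    . . . . . . . . . . . .
    . . . . . . . . . . . .
    . . . . . . . . . . . .

Final: [4,10,2]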